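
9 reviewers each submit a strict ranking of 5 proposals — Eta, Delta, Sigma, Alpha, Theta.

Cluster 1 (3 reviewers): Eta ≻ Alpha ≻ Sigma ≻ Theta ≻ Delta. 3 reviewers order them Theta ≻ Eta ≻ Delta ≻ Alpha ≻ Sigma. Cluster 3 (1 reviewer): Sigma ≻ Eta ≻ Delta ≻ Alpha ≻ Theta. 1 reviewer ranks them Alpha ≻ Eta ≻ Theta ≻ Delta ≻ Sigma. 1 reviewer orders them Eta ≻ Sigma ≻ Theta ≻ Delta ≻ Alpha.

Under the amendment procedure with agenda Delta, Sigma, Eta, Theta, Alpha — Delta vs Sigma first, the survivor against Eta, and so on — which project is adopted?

Round 1: Delta vs Sigma — 4–5, Sigma advances.
Round 2: Sigma vs Eta — 1–8, Eta advances.
Round 3: Eta vs Theta — 6–3, Eta advances.
Round 4: Eta vs Alpha — 8–1, Eta advances.
Eta survives the agenda.

Eta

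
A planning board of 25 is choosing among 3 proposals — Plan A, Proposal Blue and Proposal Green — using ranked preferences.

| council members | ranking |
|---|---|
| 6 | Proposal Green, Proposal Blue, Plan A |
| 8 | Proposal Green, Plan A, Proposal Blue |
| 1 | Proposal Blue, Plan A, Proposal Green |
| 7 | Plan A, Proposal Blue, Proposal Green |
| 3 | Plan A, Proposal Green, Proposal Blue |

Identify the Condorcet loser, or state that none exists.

Pairwise majorities:
Plan A vs Proposal Blue: 8+7+3 = 18 for Plan A, 7 for Proposal Blue — Plan A by 18–7.
Plan A vs Proposal Green: Proposal Green wins 14–11.
Proposal Blue vs Proposal Green: Proposal Green wins 17–8.
Proposal Blue loses to every other option — it is the Condorcet loser.

Proposal Blue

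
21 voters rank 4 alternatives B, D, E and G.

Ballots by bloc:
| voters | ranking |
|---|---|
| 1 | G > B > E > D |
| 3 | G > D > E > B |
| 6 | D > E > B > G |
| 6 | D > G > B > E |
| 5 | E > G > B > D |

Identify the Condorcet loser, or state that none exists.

Pairwise majorities:
B vs D: B is ranked higher on 1+5 = 6 ballots, D on 15. D wins 15–6.
B vs E: 7 to 14, E.
B vs G: B is ranked higher on 6 ballots, G on 15. G wins 15–6.
D–E: D 15–6.
D vs G: D preferred on 6+6 = 12 ballots; D wins 12–9.
E vs G: 11 to 10, E.
B loses to every other alternative — it is the Condorcet loser.

B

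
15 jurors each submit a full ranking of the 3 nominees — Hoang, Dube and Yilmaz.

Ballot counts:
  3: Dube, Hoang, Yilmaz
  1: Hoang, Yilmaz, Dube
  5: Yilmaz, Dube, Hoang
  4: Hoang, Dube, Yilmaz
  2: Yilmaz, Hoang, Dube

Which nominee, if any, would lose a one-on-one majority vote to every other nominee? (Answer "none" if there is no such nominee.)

none

Pairwise majorities:
Hoang vs Dube: Dube, 8–7.
Hoang vs Yilmaz: Hoang, 8–7.
Dube vs Yilmaz: Yilmaz, 8–7.
Each nominee has at least one pairwise win (Hoang beats Yilmaz; Dube beats Hoang; Yilmaz beats Dube) — no Condorcet loser.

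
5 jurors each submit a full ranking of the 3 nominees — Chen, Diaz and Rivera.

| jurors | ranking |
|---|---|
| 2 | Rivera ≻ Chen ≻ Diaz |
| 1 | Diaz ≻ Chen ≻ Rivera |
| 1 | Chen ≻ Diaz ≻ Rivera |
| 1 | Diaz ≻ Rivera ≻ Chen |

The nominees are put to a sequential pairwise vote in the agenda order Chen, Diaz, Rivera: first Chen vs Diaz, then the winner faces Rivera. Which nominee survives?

Round 1: Chen vs Diaz — 3–2, Chen advances.
Round 2: Chen vs Rivera — 2–3, Rivera advances.
The agenda winner is Rivera.

Rivera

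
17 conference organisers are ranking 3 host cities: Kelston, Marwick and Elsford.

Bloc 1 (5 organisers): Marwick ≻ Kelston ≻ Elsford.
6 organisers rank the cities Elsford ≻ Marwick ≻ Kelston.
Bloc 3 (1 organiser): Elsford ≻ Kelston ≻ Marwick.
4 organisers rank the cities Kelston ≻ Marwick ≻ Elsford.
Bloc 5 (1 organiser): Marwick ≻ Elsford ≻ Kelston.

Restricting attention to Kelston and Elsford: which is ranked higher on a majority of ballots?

Kelston

Ballots ranking Kelston above Elsford: 5 + 4 = 9.
Ballots ranking Elsford above Kelston: 17 − 9 = 8.
Kelston wins the head-to-head 9–8.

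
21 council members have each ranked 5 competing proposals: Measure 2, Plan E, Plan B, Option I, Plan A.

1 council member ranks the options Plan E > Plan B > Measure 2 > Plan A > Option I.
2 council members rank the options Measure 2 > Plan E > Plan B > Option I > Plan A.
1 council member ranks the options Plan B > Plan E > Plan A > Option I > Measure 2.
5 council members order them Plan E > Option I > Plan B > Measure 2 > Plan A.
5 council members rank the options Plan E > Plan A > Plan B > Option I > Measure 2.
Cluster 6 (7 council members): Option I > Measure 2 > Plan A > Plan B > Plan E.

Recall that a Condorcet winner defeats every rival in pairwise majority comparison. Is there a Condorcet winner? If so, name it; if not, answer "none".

Plan E

Pairwise majorities:
Measure 2–Plan E: Plan E 12–9.
Measure 2 vs Plan B: Plan B wins 12–9.
Measure 2–Option I: Option I 18–3.
Measure 2 vs Plan A: Measure 2 wins 15–6.
Plan E vs Plan B: Plan E wins 13–8.
Plan E vs Option I: Plan E, 14–7.
Plan E vs Plan A: Plan E, 14–7.
Plan B–Option I: Option I 12–9.
Plan B–Plan A: Plan A 12–9.
Option I vs Plan A: Option I, 14–7.
Plan E beats each of Measure 2, Plan B, Option I, Plan A — Plan E is the Condorcet winner.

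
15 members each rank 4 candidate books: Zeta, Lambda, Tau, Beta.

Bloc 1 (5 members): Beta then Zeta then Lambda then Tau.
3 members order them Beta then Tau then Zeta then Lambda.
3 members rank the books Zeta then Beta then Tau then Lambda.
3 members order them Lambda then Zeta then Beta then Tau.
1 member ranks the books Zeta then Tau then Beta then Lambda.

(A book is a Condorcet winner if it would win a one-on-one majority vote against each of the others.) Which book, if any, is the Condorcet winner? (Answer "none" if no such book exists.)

Beta

Pairwise majorities:
Zeta vs Lambda: 12 to 3, Zeta.
Zeta vs Tau: 5+3+3+1 = 12 for Zeta, 3 for Tau — Zeta by 12–3.
Zeta vs Beta: Beta wins 8–7.
Lambda vs Tau: Lambda is ranked higher on 5+3 = 8 ballots, Tau on 7. Lambda wins 8–7.
Lambda vs Beta: Lambda preferred on 3 ballots; Beta wins 12–3.
Tau vs Beta: 1 to 14, Beta.
Only Beta has no losses; Beta is the Condorcet winner.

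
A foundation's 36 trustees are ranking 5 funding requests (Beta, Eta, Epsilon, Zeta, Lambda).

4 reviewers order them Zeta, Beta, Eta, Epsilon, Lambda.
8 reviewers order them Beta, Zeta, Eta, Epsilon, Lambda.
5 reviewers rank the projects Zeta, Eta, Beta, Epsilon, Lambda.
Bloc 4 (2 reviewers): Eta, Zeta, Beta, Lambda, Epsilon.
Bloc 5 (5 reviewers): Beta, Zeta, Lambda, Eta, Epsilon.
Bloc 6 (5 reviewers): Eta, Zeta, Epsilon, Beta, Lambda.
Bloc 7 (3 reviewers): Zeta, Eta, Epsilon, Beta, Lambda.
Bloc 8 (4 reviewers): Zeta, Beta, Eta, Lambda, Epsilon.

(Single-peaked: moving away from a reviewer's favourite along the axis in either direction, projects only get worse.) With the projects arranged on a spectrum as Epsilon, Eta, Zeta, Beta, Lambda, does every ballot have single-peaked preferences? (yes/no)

Axis positions: Epsilon=1, Eta=2, Zeta=3, Beta=4, Lambda=5.
Bloc 1 (peak Zeta at position 3): ranking walks positions 3-4-2-1-5, expanding outward from the peak — single-peaked.
Bloc 2 (peak Beta at position 4): ranking walks positions 4-3-2-1-5, expanding outward from the peak — single-peaked.
Bloc 3 (peak Zeta at position 3): ranking walks positions 3-2-4-1-5, expanding outward from the peak — single-peaked.
Bloc 4 (peak Eta at position 2): ranking walks positions 2-3-4-5-1, expanding outward from the peak — single-peaked.
Bloc 5 (peak Beta at position 4): ranking walks positions 4-3-5-2-1, expanding outward from the peak — single-peaked.
Bloc 6 (peak Eta at position 2): ranking walks positions 2-3-1-4-5, expanding outward from the peak — single-peaked.
Bloc 7 (peak Zeta at position 3): ranking walks positions 3-2-1-4-5, expanding outward from the peak — single-peaked.
Bloc 8 (peak Zeta at position 3): ranking walks positions 3-4-2-5-1, expanding outward from the peak — single-peaked.
Every ranking is single-peaked on this axis.

yes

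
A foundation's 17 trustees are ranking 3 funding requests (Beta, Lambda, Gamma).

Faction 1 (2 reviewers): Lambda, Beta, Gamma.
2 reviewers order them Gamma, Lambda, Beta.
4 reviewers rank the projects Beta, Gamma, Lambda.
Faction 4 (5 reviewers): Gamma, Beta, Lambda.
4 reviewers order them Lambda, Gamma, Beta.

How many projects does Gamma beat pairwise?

2

Gamma against each rival (17 reviewers):
Gamma vs Beta: 11 to 6, Gamma.
Gamma vs Lambda: 11 to 6, Gamma.
Gamma beats Beta, Lambda — 2 pairwise wins.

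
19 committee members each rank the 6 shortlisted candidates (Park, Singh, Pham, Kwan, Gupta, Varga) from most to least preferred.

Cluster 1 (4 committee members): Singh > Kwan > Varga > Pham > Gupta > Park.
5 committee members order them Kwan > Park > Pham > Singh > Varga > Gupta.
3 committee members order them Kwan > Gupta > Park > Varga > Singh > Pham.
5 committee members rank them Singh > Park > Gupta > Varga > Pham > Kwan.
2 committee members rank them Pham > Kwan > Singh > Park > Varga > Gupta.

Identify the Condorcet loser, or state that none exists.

Head-to-head results (19 committee members):
Park vs Singh: 8 to 11, Singh.
Park vs Pham: 5+3+5 = 13 for Park, 6 for Pham — Park by 13–6.
Park vs Kwan: Park is ranked higher on 5 ballots, Kwan on 14. Kwan wins 14–5.
Park vs Gupta: Park is ranked higher on 5+5+2 = 12 ballots, Gupta on 7. Park wins 12–7.
Park vs Varga: Park wins 15–4.
Singh vs Pham: Singh, 12–7.
Singh vs Kwan: Kwan, 10–9.
Singh vs Gupta: Singh is ranked higher on 4+5+5+2 = 16 ballots, Gupta on 3. Singh wins 16–3.
Singh vs Varga: Singh is ranked higher on 4+5+5+2 = 16 ballots, Varga on 3. Singh wins 16–3.
Pham vs Kwan: 5+2 = 7 for Pham, 12 for Kwan — Kwan by 12–7.
Pham vs Gupta: 4+5+2 = 11 for Pham, 8 for Gupta — Pham by 11–8.
Pham vs Varga: 5+2 = 7 for Pham, 12 for Varga — Varga by 12–7.
Kwan vs Gupta: 4+5+3+2 = 14 for Kwan, 5 for Gupta — Kwan by 14–5.
Kwan vs Varga: Kwan, 14–5.
Gupta vs Varga: Varga wins 11–8.
Gupta loses to every other candidate — it is the Condorcet loser.

Gupta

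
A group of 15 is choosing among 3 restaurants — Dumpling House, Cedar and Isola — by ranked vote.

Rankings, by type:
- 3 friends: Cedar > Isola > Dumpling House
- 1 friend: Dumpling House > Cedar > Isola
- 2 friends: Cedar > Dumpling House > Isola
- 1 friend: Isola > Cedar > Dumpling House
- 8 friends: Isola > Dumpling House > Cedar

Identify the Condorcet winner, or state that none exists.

Isola

Pairwise majorities:
Dumpling House vs Cedar: 9 to 6, Dumpling House.
Dumpling House vs Isola: 3 to 12, Isola.
Cedar vs Isola: 3+1+2 = 6 for Cedar, 9 for Isola — Isola by 9–6.
Isola wins every pairwise contest, so Isola is the Condorcet winner.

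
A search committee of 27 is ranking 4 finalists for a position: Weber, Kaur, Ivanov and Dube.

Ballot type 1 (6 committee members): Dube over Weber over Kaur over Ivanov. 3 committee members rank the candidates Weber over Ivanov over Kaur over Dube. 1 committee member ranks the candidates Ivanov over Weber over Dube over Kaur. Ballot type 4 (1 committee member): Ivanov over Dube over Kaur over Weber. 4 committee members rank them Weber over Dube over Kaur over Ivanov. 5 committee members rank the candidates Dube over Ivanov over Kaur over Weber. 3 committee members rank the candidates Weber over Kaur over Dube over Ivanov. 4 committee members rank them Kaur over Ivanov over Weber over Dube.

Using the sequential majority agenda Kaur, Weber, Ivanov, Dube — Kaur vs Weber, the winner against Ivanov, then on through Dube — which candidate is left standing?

Weber

Round 1: Kaur vs Weber — 10–17, Weber advances.
Round 2: Weber vs Ivanov — 16–11, Weber advances.
Round 3: Weber vs Dube — 15–12, Weber advances.
Weber survives the agenda.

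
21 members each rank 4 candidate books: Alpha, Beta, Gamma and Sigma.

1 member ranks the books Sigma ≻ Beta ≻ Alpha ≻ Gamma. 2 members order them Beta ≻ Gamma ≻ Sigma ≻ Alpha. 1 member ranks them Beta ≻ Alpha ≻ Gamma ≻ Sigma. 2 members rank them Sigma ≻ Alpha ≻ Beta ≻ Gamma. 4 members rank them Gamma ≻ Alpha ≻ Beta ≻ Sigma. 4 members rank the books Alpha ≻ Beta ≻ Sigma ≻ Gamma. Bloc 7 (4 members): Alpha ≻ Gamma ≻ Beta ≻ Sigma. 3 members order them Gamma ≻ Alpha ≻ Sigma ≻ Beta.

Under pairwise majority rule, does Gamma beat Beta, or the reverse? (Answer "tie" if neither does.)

Ballots ranking Gamma above Beta: 4 + 4 + 3 = 11.
Ballots ranking Beta above Gamma: 21 − 11 = 10.
Gamma wins the head-to-head 11–10.

Gamma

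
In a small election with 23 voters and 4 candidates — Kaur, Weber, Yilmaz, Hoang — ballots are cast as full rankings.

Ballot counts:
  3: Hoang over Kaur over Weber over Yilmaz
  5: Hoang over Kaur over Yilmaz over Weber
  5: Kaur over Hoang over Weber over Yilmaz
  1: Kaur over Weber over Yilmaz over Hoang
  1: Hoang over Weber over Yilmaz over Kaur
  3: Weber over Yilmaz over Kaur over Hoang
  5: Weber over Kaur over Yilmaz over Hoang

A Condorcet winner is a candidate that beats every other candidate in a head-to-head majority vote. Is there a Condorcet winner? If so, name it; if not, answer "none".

Kaur

Pairwise majorities:
Kaur–Weber: Kaur 14–9.
Kaur vs Yilmaz: Kaur wins 19–4.
Kaur vs Hoang: Kaur wins 14–9.
Weber–Yilmaz: Weber 18–5.
Weber vs Hoang: Hoang, 14–9.
Yilmaz–Hoang: Hoang 14–9.
Kaur defeats every rival head-to-head and is the Condorcet winner.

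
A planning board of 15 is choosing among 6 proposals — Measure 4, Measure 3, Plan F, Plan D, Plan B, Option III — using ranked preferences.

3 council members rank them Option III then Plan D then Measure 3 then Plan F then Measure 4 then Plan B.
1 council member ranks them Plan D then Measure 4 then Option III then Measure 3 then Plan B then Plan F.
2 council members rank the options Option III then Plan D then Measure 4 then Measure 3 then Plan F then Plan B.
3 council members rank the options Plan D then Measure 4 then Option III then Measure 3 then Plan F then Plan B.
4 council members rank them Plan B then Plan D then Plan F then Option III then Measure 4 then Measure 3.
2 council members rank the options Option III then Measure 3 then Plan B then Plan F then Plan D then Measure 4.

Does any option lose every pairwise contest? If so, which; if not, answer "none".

Pairwise majorities:
Measure 4 vs Measure 3: 1+2+3+4 = 10 for Measure 4, 5 for Measure 3 — Measure 4 by 10–5.
Measure 4 vs Plan F: Measure 4 is ranked higher on 1+2+3 = 6 ballots, Plan F on 9. Plan F wins 9–6.
Measure 4 vs Plan D: Measure 4 preferred on 0 ballots; Plan D wins 15–0.
Measure 4 vs Plan B: Measure 4 preferred on 3+1+2+3 = 9 ballots; Measure 4 wins 9–6.
Measure 4 vs Option III: Measure 4 is ranked higher on 1+3 = 4 ballots, Option III on 11. Option III wins 11–4.
Measure 3–Plan F: Measure 3 11–4.
Measure 3 vs Plan D: Measure 3 preferred on 2 ballots; Plan D wins 13–2.
Measure 3–Plan B: Measure 3 11–4.
Measure 3–Option III: Option III 15–0.
Plan F vs Plan D: Plan D wins 13–2.
Plan F vs Plan B: Plan F, 8–7.
Plan F–Option III: Option III 11–4.
Plan D vs Plan B: Plan D wins 9–6.
Plan D vs Option III: Plan D preferred on 1+3+4 = 8 ballots; Plan D wins 8–7.
Plan B vs Option III: Option III, 11–4.
Plan B is beaten in every head-to-head and is the Condorcet loser.

Plan B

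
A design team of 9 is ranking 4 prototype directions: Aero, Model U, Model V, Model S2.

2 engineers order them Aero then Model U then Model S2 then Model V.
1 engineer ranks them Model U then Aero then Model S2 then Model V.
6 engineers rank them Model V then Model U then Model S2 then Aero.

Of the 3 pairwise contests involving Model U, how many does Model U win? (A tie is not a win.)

2

Model U against each rival (9 engineers):
Model U vs Aero: Model U, 7–2.
Model U vs Model V: 3 to 6, Model V.
Model U vs Model S2: Model U is ranked higher on 2+1+6 = 9 ballots, Model S2 on 0. Model U wins 9–0.
Model U beats Aero, Model S2; loses to Model V — 2 pairwise wins.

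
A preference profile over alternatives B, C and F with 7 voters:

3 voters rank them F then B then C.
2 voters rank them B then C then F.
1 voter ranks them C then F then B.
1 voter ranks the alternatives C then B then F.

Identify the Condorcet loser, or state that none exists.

none

Head-to-head results (7 voters):
B vs C: B, 5–2.
B–F: F 4–3.
C vs F: C, 4–3.
No alternative is winless: B beats C; C beats F; F beats B. There is no Condorcet loser.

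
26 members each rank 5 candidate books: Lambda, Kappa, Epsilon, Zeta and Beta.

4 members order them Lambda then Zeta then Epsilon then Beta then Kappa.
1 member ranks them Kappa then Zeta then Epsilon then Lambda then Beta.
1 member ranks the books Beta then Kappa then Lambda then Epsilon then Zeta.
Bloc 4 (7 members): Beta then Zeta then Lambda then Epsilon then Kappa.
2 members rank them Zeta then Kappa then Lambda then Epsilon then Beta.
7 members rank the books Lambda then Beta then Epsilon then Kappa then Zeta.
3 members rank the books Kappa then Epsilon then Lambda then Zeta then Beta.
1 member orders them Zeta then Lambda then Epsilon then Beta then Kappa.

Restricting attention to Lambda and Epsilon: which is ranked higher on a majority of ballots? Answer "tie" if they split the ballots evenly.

Lambda

Ballots ranking Lambda above Epsilon: 4 + 1 + 7 + 2 + 7 + 1 = 22.
Ballots ranking Epsilon above Lambda: 26 − 22 = 4.
Lambda wins the head-to-head 22–4.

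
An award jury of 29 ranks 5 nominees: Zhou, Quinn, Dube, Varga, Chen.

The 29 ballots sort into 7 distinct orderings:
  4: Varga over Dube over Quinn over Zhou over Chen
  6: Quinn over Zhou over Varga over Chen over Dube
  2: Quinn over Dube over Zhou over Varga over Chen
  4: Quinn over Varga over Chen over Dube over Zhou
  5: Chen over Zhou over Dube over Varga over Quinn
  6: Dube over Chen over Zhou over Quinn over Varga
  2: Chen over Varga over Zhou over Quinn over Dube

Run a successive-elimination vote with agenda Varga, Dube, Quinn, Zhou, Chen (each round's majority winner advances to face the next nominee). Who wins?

Quinn

Round 1: Varga vs Dube — 16–13, Varga advances.
Round 2: Varga vs Quinn — 11–18, Quinn advances.
Round 3: Quinn vs Zhou — 16–13, Quinn advances.
Round 4: Quinn vs Chen — 16–13, Quinn advances.
Quinn survives the agenda.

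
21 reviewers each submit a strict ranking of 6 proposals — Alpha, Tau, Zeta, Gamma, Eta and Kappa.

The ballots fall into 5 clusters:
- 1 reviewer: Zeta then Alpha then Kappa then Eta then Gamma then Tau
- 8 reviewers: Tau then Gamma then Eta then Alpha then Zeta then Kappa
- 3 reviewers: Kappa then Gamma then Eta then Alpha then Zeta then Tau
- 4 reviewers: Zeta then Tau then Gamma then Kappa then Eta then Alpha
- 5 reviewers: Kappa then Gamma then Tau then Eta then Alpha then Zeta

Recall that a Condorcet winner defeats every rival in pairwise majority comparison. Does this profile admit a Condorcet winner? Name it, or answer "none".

Head-to-head results (21 reviewers):
Alpha–Tau: Tau 17–4.
Alpha vs Zeta: 8+3+5 = 16 for Alpha, 5 for Zeta — Alpha by 16–5.
Alpha–Gamma: Gamma 20–1.
Alpha–Eta: Eta 20–1.
Alpha vs Kappa: 9 to 12, Kappa.
Tau vs Zeta: Tau preferred on 8+5 = 13 ballots; Tau wins 13–8.
Tau vs Gamma: Tau, 12–9.
Tau–Eta: Tau 17–4.
Tau vs Kappa: Tau, 12–9.
Zeta vs Gamma: Zeta is ranked higher on 1+4 = 5 ballots, Gamma on 16. Gamma wins 16–5.
Zeta vs Eta: Zeta is ranked higher on 1+4 = 5 ballots, Eta on 16. Eta wins 16–5.
Zeta vs Kappa: Zeta, 13–8.
Gamma vs Eta: Gamma, 20–1.
Gamma vs Kappa: 8+4 = 12 for Gamma, 9 for Kappa — Gamma by 12–9.
Eta vs Kappa: Kappa wins 13–8.
Only Tau has no losses; Tau is the Condorcet winner.

Tau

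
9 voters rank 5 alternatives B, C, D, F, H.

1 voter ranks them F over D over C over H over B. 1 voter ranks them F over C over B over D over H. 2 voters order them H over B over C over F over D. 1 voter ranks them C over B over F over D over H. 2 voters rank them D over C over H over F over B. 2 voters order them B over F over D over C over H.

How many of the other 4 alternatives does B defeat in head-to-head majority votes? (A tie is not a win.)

2

B against each rival (9 voters):
B vs C: 2+2 = 4 for B, 5 for C — C by 5–4.
B vs D: 1+2+1+2 = 6 for B, 3 for D — B by 6–3.
B vs F: B preferred on 2+1+2 = 5 ballots; B wins 5–4.
B vs H: B preferred on 1+1+2 = 4 ballots; H wins 5–4.
B beats D, F; loses to C, H — 2 pairwise wins.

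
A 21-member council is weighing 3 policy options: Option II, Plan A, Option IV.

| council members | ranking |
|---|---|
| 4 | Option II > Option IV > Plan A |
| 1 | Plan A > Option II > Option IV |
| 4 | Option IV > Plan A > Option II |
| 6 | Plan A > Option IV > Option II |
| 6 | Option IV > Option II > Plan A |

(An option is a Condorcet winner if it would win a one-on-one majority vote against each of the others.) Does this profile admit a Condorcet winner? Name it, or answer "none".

Pairwise majorities:
Option II vs Plan A: Plan A wins 11–10.
Option II vs Option IV: Option IV, 16–5.
Plan A vs Option IV: Option IV wins 14–7.
Option IV defeats every rival head-to-head and is the Condorcet winner.

Option IV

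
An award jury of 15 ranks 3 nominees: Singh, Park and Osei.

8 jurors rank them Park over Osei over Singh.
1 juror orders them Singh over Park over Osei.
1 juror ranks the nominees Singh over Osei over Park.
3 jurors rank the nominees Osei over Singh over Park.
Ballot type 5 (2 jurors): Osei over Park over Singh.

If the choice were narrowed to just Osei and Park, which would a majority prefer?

Park

Ballots ranking Osei above Park: 1 + 3 + 2 = 6.
Ballots ranking Park above Osei: 15 − 6 = 9.
Park wins the head-to-head 9–6.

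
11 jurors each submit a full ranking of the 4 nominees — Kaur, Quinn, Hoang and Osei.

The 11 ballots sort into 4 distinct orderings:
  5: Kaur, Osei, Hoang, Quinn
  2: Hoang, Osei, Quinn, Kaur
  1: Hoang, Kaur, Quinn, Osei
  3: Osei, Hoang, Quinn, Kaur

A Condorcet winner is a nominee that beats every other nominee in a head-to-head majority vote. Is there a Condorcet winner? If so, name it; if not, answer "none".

none

Pairwise majorities:
Kaur vs Quinn: Kaur wins 6–5.
Kaur–Hoang: Hoang 6–5.
Kaur vs Osei: Kaur wins 6–5.
Quinn vs Hoang: Hoang, 11–0.
Quinn vs Osei: Osei wins 10–1.
Hoang vs Osei: Osei, 8–3.
No nominee is unbeaten: Kaur loses to Hoang; Quinn loses to Kaur; Hoang loses to Osei; Osei loses to Kaur. In particular Kaur beats Osei beats Hoang beats Kaur is a majority cycle — no Condorcet winner exists.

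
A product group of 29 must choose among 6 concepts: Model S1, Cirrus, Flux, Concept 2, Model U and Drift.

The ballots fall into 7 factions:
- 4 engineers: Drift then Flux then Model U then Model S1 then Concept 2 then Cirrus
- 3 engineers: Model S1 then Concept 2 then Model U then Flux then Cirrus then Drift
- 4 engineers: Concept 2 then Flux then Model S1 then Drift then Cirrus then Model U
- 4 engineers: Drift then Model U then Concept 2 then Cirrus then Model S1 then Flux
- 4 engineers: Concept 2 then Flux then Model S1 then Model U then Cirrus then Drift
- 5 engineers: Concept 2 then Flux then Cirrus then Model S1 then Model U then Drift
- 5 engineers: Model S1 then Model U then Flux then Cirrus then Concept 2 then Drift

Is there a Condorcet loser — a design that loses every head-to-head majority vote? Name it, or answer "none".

Drift

Head-to-head results (29 engineers):
Model S1 vs Cirrus: Model S1 wins 20–9.
Model S1 vs Flux: Model S1 is ranked higher on 3+4+5 = 12 ballots, Flux on 17. Flux wins 17–12.
Model S1 vs Concept 2: Concept 2 wins 17–12.
Model S1 vs Model U: Model S1 preferred on 3+4+4+5+5 = 21 ballots; Model S1 wins 21–8.
Model S1 vs Drift: Model S1 is ranked higher on 3+4+4+5+5 = 21 ballots, Drift on 8. Model S1 wins 21–8.
Cirrus vs Flux: Flux wins 25–4.
Cirrus vs Concept 2: 5 to 24, Concept 2.
Cirrus vs Model U: Cirrus preferred on 4+5 = 9 ballots; Model U wins 20–9.
Cirrus–Drift: Cirrus 17–12.
Flux vs Concept 2: Concept 2, 20–9.
Flux vs Model U: Flux, 17–12.
Flux–Drift: Flux 21–8.
Concept 2 vs Model U: Concept 2 preferred on 3+4+4+5 = 16 ballots; Concept 2 wins 16–13.
Concept 2 vs Drift: Concept 2, 21–8.
Model U vs Drift: Model U preferred on 3+4+5+5 = 17 ballots; Model U wins 17–12.
Drift loses to every other design — it is the Condorcet loser.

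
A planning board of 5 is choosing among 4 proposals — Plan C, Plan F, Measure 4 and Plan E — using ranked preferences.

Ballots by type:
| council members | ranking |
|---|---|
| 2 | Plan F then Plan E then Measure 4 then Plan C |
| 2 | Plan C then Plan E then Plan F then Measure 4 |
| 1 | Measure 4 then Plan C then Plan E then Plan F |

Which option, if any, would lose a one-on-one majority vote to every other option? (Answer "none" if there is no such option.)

Pairwise majorities:
Plan C vs Plan F: 2+1 = 3 for Plan C, 2 for Plan F — Plan C by 3–2.
Plan C vs Measure 4: 2 to 3, Measure 4.
Plan C vs Plan E: Plan C preferred on 2+1 = 3 ballots; Plan C wins 3–2.
Plan F vs Measure 4: Plan F preferred on 2+2 = 4 ballots; Plan F wins 4–1.
Plan F–Plan E: Plan E 3–2.
Measure 4 vs Plan E: Measure 4 is ranked higher on 1 ballot, Plan E on 4. Plan E wins 4–1.
Every option wins at least one matchup (Plan C beats Plan F; Plan F beats Measure 4; Measure 4 beats Plan C; Plan E beats Plan F), so there is no Condorcet loser.

none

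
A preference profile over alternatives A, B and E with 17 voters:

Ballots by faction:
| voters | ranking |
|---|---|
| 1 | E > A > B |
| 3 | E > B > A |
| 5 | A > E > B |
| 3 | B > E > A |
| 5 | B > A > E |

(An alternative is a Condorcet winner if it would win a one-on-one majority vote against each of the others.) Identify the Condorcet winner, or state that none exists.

Pairwise majorities:
A vs B: 6 to 11, B.
A vs E: A is ranked higher on 5+5 = 10 ballots, E on 7. A wins 10–7.
B vs E: B preferred on 3+5 = 8 ballots; E wins 9–8.
Every alternative loses at least once (A loses to B; B loses to E; E loses to A). The majority relation contains the cycle A → E → B → A, so there is no Condorcet winner.

none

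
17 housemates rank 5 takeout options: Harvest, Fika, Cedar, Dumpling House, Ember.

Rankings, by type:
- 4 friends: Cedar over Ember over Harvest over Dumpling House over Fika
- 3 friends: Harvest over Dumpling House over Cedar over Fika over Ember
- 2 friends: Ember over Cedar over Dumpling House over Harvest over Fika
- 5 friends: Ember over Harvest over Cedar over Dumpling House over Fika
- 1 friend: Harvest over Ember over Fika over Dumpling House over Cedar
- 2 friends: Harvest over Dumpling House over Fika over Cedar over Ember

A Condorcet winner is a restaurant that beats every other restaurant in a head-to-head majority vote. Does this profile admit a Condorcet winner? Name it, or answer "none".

Head-to-head results (17 friends):
Harvest vs Fika: 4+3+2+5+1+2 = 17 for Harvest, 0 for Fika — Harvest by 17–0.
Harvest vs Cedar: Harvest preferred on 3+5+1+2 = 11 ballots; Harvest wins 11–6.
Harvest vs Dumpling House: Harvest wins 15–2.
Harvest–Ember: Ember 11–6.
Fika vs Cedar: Cedar wins 14–3.
Fika vs Dumpling House: 1 to 16, Dumpling House.
Fika–Ember: Ember 12–5.
Cedar–Dumpling House: Cedar 11–6.
Cedar vs Ember: Cedar, 9–8.
Dumpling House vs Ember: Ember, 12–5.
Each restaurant drops at least one matchup (Harvest loses to Ember; Fika loses to Harvest; Cedar loses to Harvest; Dumpling House loses to Harvest; Ember loses to Cedar); the cycle Harvest → Cedar → Ember → Harvest rules out a Condorcet winner.

none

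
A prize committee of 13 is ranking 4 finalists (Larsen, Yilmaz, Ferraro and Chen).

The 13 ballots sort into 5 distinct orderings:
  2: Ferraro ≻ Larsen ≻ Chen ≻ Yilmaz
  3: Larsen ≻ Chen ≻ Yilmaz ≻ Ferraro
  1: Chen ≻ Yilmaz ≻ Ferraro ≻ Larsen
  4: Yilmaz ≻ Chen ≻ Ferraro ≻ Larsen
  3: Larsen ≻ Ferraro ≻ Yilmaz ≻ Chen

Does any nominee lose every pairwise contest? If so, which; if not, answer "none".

Pairwise majorities:
Larsen vs Yilmaz: 2+3+3 = 8 for Larsen, 5 for Yilmaz — Larsen by 8–5.
Larsen vs Ferraro: Larsen is ranked higher on 3+3 = 6 ballots, Ferraro on 7. Ferraro wins 7–6.
Larsen–Chen: Larsen 8–5.
Yilmaz vs Ferraro: 8 to 5, Yilmaz.
Yilmaz vs Chen: Yilmaz wins 7–6.
Ferraro vs Chen: 5 to 8, Chen.
Each nominee has at least one pairwise win (Larsen beats Yilmaz; Yilmaz beats Ferraro; Ferraro beats Larsen; Chen beats Ferraro) — no Condorcet loser.

none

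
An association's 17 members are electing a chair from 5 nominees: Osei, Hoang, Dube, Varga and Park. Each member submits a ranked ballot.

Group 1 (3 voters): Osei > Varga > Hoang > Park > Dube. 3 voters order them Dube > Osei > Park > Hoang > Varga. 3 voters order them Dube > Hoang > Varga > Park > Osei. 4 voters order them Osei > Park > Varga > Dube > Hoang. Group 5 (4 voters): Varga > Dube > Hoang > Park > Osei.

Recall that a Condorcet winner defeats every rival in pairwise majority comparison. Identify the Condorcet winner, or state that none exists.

none

Pairwise majorities:
Osei vs Hoang: Osei, 10–7.
Osei vs Dube: Dube wins 10–7.
Osei–Varga: Osei 10–7.
Osei vs Park: Osei, 10–7.
Hoang vs Dube: Dube, 14–3.
Hoang vs Varga: Varga wins 11–6.
Hoang vs Park: Hoang wins 10–7.
Dube vs Varga: Varga, 11–6.
Dube–Park: Dube 10–7.
Varga vs Park: Varga, 10–7.
Each candidate drops at least one matchup (Osei loses to Dube; Hoang loses to Osei; Dube loses to Varga; Varga loses to Osei; Park loses to Osei); the cycle Osei → Varga → Dube → Osei rules out a Condorcet winner.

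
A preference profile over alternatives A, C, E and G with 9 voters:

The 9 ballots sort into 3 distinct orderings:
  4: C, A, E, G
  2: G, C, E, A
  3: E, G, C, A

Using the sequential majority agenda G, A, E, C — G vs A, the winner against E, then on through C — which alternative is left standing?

Round 1: G vs A — 5–4, G advances.
Round 2: G vs E — 2–7, E advances.
Round 3: E vs C — 3–6, C advances.
C survives the agenda.

C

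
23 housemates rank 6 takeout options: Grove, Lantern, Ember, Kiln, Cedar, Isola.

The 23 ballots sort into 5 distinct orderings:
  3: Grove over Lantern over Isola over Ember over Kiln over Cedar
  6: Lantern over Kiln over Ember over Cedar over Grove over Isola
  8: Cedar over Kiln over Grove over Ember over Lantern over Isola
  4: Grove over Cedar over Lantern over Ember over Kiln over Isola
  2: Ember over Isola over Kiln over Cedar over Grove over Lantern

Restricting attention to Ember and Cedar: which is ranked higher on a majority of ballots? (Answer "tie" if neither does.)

Cedar

Ballots ranking Ember above Cedar: 3 + 6 + 2 = 11.
Ballots ranking Cedar above Ember: 23 − 11 = 12.
Cedar wins the head-to-head 12–11.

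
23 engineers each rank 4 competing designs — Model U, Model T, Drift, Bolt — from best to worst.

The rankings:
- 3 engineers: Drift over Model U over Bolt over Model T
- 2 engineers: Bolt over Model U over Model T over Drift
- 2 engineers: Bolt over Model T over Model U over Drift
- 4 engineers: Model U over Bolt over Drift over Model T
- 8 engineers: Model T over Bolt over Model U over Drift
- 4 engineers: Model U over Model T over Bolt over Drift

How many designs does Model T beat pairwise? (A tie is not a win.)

2

Model T against each rival (23 engineers):
Model T vs Model U: Model U, 13–10.
Model T vs Drift: Model T is ranked higher on 2+2+8+4 = 16 ballots, Drift on 7. Model T wins 16–7.
Model T vs Bolt: Model T is ranked higher on 8+4 = 12 ballots, Bolt on 11. Model T wins 12–11.
Model T beats Drift, Bolt; loses to Model U — 2 pairwise wins.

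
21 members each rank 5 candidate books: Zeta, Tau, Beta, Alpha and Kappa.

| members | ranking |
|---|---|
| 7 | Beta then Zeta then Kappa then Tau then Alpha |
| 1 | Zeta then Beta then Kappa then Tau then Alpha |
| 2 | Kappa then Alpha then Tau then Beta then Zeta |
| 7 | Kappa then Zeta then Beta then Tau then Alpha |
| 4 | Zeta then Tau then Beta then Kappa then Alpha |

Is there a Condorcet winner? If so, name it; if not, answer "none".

Head-to-head results (21 members):
Zeta vs Tau: 19 to 2, Zeta.
Zeta vs Beta: Zeta is ranked higher on 1+7+4 = 12 ballots, Beta on 9. Zeta wins 12–9.
Zeta vs Alpha: 7+1+7+4 = 19 for Zeta, 2 for Alpha — Zeta by 19–2.
Zeta vs Kappa: Zeta wins 12–9.
Tau vs Beta: Beta, 15–6.
Tau vs Alpha: 19 to 2, Tau.
Tau vs Kappa: 4 for Tau, 17 for Kappa — Kappa by 17–4.
Beta vs Alpha: Beta preferred on 7+1+7+4 = 19 ballots; Beta wins 19–2.
Beta vs Kappa: Beta wins 12–9.
Alpha vs Kappa: Alpha preferred on 0 ballots; Kappa wins 21–0.
Only Zeta has no losses; Zeta is the Condorcet winner.

Zeta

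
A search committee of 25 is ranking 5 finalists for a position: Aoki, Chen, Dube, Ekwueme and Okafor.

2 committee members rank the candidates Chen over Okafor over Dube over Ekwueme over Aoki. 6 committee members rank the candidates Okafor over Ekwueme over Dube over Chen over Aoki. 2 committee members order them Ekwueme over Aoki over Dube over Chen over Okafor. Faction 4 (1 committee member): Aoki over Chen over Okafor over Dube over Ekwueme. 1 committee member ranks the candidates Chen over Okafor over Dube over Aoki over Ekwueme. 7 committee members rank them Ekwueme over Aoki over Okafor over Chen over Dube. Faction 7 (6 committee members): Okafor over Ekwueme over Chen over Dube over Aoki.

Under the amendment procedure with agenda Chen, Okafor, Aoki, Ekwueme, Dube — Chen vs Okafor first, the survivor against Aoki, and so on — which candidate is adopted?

Round 1: Chen vs Okafor — 6–19, Okafor advances.
Round 2: Okafor vs Aoki — 15–10, Okafor advances.
Round 3: Okafor vs Ekwueme — 16–9, Okafor advances.
Round 4: Okafor vs Dube — 23–2, Okafor advances.
The agenda winner is Okafor.

Okafor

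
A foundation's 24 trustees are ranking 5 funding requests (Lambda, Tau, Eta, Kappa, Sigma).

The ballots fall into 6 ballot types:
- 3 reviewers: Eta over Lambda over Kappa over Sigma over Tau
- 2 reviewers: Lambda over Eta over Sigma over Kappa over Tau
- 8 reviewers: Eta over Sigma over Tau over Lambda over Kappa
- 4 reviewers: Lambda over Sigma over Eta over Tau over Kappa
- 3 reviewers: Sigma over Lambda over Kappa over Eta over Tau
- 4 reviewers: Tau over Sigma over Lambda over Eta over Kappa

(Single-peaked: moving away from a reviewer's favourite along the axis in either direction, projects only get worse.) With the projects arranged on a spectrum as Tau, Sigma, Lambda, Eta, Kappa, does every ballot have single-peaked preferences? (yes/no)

Axis positions: Tau=1, Sigma=2, Lambda=3, Eta=4, Kappa=5.
Ballot type 1 (peak Eta at position 4): ranking walks positions 4-3-5-2-1, expanding outward from the peak — single-peaked.
Ballot type 2 (peak Lambda at position 3): ranking walks positions 3-4-2-5-1, expanding outward from the peak — single-peaked.
Ballot type 3: ranking walks positions 4-2-1-3-5; Sigma is ranked above Lambda even though Lambda lies between Sigma and the peak Eta on the axis — preferences dip and rise again. Not single-peaked.
Ballot type 4 (peak Lambda at position 3): ranking walks positions 3-2-4-1-5, expanding outward from the peak — single-peaked.
Ballot type 5: ranking walks positions 2-3-5-4-1; Kappa is ranked above Eta even though Eta lies between Kappa and the peak Sigma on the axis — preferences dip and rise again. Not single-peaked.
Ballot type 6 (peak Tau at position 1): ranking walks positions 1-2-3-4-5, expanding outward from the peak — single-peaked.
Ballot type 3 violates single-peakedness, so the profile is not single-peaked on this axis.

no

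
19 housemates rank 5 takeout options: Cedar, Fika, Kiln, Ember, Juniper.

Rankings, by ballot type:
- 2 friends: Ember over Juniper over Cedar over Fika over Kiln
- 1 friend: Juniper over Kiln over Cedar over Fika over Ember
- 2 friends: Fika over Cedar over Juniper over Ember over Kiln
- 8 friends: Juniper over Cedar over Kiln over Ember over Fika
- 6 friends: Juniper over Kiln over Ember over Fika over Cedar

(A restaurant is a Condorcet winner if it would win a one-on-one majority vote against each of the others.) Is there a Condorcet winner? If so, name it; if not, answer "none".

Check each pair by majority over 19 ballots:
Cedar vs Fika: Cedar is ranked higher on 2+1+8 = 11 ballots, Fika on 8. Cedar wins 11–8.
Cedar vs Kiln: Cedar is ranked higher on 2+2+8 = 12 ballots, Kiln on 7. Cedar wins 12–7.
Cedar–Ember: Cedar 11–8.
Cedar vs Juniper: Cedar is ranked higher on 2 ballots, Juniper on 17. Juniper wins 17–2.
Fika–Kiln: Kiln 15–4.
Fika vs Ember: Ember, 16–3.
Fika vs Juniper: Juniper wins 17–2.
Kiln vs Ember: 15 to 4, Kiln.
Kiln vs Juniper: Juniper wins 19–0.
Ember vs Juniper: 2 for Ember, 17 for Juniper — Juniper by 17–2.
Juniper wins every pairwise contest, so Juniper is the Condorcet winner.

Juniper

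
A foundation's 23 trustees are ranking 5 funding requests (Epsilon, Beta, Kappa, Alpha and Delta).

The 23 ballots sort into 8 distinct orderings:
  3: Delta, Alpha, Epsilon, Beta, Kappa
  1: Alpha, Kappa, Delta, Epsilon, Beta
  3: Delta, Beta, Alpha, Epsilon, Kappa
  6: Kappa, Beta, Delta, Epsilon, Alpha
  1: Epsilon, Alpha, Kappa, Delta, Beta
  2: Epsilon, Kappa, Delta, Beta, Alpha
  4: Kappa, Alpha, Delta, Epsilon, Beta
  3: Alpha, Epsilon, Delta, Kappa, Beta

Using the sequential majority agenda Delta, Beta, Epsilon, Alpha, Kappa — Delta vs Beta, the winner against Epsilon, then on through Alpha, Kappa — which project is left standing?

Kappa

Round 1: Delta vs Beta — 17–6, Delta advances.
Round 2: Delta vs Epsilon — 17–6, Delta advances.
Round 3: Delta vs Alpha — 14–9, Delta advances.
Round 4: Delta vs Kappa — 9–14, Kappa advances.
The agenda winner is Kappa.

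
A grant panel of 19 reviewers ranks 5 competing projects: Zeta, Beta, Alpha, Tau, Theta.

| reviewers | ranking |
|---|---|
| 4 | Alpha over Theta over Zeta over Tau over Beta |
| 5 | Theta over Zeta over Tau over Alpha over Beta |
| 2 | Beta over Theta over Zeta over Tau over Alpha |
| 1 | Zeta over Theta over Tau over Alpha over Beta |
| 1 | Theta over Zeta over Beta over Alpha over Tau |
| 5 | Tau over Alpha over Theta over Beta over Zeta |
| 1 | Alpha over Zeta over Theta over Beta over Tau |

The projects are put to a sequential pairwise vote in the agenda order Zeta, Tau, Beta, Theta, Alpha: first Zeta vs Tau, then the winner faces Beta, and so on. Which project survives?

Round 1: Zeta vs Tau — 14–5, Zeta advances.
Round 2: Zeta vs Beta — 12–7, Zeta advances.
Round 3: Zeta vs Theta — 2–17, Theta advances.
Round 4: Theta vs Alpha — 9–10, Alpha advances.
The agenda winner is Alpha.

Alpha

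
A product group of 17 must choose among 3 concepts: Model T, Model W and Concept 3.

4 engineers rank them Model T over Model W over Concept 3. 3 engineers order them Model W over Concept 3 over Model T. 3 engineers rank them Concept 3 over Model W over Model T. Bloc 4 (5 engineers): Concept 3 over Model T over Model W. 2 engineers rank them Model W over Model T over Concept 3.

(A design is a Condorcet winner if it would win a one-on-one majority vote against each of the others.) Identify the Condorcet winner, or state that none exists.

Pairwise majorities:
Model T vs Model W: 9 to 8, Model T.
Model T vs Concept 3: 6 to 11, Concept 3.
Model W vs Concept 3: Model W wins 9–8.
Every design loses at least once (Model T loses to Concept 3; Model W loses to Model T; Concept 3 loses to Model W). The majority relation contains the cycle Model T > Model W > Concept 3 > Model T, so there is no Condorcet winner.

none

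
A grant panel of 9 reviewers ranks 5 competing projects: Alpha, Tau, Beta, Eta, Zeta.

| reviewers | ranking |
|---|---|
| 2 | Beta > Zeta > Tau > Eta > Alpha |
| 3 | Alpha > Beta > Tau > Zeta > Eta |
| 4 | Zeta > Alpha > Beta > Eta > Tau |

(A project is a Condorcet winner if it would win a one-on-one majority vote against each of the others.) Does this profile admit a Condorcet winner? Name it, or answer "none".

Check each pair by majority over 9 ballots:
Alpha–Tau: Alpha 7–2.
Alpha vs Beta: Alpha wins 7–2.
Alpha vs Eta: Alpha, 7–2.
Alpha–Zeta: Zeta 6–3.
Tau vs Beta: Beta wins 9–0.
Tau vs Eta: Tau wins 5–4.
Tau vs Zeta: Zeta wins 6–3.
Beta vs Eta: Beta wins 9–0.
Beta–Zeta: Beta 5–4.
Eta vs Zeta: Zeta, 9–0.
Every project loses at least once (Alpha loses to Zeta; Tau loses to Alpha; Beta loses to Alpha; Eta loses to Alpha; Zeta loses to Beta). The majority relation contains the cycle Alpha beats Beta beats Zeta beats Alpha, so there is no Condorcet winner.

none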